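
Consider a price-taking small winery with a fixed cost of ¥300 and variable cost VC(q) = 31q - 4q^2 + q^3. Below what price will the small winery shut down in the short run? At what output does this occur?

The shutdown price is the minimum of AVC. VC = 31q - 4q^2 + q^3, so AVC = 31 - 4q + q^2.
At the minimum of AVC, MC = AVC. MC = 31 - 8q + 3q^2; setting MC = AVC gives 2q^2 - 4q = 0, so q = 2. min AVC = 27.
For P < ¥27 the firm produces nothing.

¥27 per unit, at q = 2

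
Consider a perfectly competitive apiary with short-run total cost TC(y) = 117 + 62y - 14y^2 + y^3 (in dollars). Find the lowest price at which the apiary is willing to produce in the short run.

The firm shuts down when price falls below the minimum of average variable cost. AVC = VC/y = 62 - 14y + y^2.
At the minimum of AVC, MC = AVC. MC = 62 - 28y + 3y^2; setting MC = AVC gives 2y^2 - 14y = 0, so y = 7. min AVC = 13.
So the shutdown price is $13.

$13 per unit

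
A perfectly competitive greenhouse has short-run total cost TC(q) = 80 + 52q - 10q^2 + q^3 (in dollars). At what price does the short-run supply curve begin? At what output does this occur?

$27 per unit, at q = 5

The shutdown price is the minimum of AVC. VC = 52q - 10q^2 + q^3, so AVC = 52 - 10q + q^2.
At the minimum of AVC, MC = AVC. MC = 52 - 20q + 3q^2; setting MC = AVC gives 2q^2 - 10q = 0, so q = 5. min AVC = 27.
The firm shuts down for any P below $27.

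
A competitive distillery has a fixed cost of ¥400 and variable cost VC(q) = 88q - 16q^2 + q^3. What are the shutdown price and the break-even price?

Shutdown price = min AVC. AVC = 88 - 16q + q^2, with vertex at q = 8 and minimum ¥24.
ATC = 400/q + 88 - 16q + q^2. Setting dATC/dq = −400/q^2 − 16 + 2q = 0 gives q = 10 (since 2·10^3 − 16·10^2 = 400).
min ATC = 400/10 + 88 − 16·10 + 10^2 = ¥68. That is the break-even price.
Between these two prices the firm operates at a loss; above ¥68 it earns a profit.

Shutdown price = ¥24; break-even price = ¥68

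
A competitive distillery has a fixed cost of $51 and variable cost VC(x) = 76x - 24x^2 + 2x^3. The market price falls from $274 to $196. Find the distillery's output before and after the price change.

Output falls from 11 to 10

MC = 76 - 48x + 6x^2; the shutdown threshold is min AVC = $4 (at x = 6).
With P = $274 above the shutdown price, P = MC gives x = 11.
At P = $196 ≥ min AVC, set P = MC: x = 10. The firm stays open but cuts output.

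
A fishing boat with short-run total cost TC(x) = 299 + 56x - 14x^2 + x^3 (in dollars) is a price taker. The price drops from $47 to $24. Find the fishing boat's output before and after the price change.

AVC = 56 - 14x + x^2, minimized at x = 7 where min AVC = $7. MC = 56 - 28x + 3x^2.
At P = $47 ≥ min AVC, set P = MC on the rising branch: x = 9.
At P = $24 ≥ min AVC, set P = MC: x = 8. The firm stays open but cuts output.

Output falls from 9 to 8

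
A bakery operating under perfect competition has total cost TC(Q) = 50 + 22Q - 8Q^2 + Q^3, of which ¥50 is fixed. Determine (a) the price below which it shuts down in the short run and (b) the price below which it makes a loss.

AVC = 22 - 8Q + Q^2; minimized at Q = 4, giving min AVC = ¥6. That is the shutdown price.
ATC = 50/Q + 22 - 8Q + Q^2. Setting dATC/dQ = −50/Q^2 − 8 + 2Q = 0 gives Q = 5 (since 2·5^3 − 8·5^2 = 50).
min ATC = 50/5 + 22 − 8·5 + 5^2 = ¥17. That is the break-even price.
For ¥6 ≤ P < ¥17 the firm produces at a loss; below ¥6 it shuts down.

Shutdown price = ¥6; break-even price = ¥17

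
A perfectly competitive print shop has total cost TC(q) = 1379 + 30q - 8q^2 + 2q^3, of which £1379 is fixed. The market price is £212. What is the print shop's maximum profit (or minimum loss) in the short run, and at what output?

AVC = 30 - 8q + 2q^2; min AVC = £22 at q = 2. Since P = £212 ≥ min AVC, the firm produces.
With MC = 30 - 16q + 6q^2, P = MC on the upward-sloping part at q* = 7.
TR = 212·7 = 1484. TC = 1379 + 504 = 1883. Profit = 1484 − 1883 = -£399.
That loss of £399 beats the £1379 the firm would lose by shutting down; producing recovers £980 of fixed cost.

Profit = -£399 at q = 7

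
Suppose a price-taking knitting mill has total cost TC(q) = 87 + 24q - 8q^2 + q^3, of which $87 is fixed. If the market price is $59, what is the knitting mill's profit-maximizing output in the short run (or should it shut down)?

Strip out fixed cost: VC = 24q - 8q^2 + q^3. Then AVC = 24 - 8q + q^2 and MC = 24 - 16q + 3q^2.
AVC is minimized where dAVC/dq = -8 + 2q = 0, at q = 4; min AVC = 24 - 8·4 + 4^2 = $8.
P = $59 exceeds min AVC = $8, so the firm stays open.
Solving P = MC: -35 - 16q + 3q^2 = 0 ⇒ q = -5/3 or 7. On the upward-sloping branch, q* = 7.
Check: AVC at q = 7 is $17 ≤ P, so revenue covers variable cost.
Profit = P·q − TC = 59·7 − 206 = $207.

Produce at q = 7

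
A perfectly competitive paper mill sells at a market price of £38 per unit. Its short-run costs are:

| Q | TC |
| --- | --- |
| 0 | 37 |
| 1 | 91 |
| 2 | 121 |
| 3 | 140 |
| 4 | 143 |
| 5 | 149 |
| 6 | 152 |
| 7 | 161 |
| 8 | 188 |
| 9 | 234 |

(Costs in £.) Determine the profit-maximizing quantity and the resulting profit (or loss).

Q = 8; profit = £116

Tabulate TR − TC: Q=0: -37; Q=1: -53; Q=2: -45; Q=3: -26; Q=4: 9; Q=5: 41; Q=6: 76; Q=7: 105; Q=8: 116; Q=9: 108.
Profit is maximized at Q = 8. AVC there is 151/8 = £18.88 ≤ P, so producing beats shutting down (which would give -£37).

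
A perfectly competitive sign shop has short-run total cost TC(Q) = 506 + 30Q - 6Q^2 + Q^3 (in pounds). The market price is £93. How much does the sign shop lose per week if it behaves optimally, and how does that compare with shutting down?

AVC = 30 - 6Q + Q^2 has its minimum £21 at Q = 3; price £93 clears that bar, so the firm operates.
With MC = 30 - 12Q + 3Q^2, P = MC on the upward-sloping part at Q* = 7.
TR = 93·7 = 651. TC = 506 + 259 = 765. Profit = 651 − 765 = -£114.
By producing, the firm covers all variable cost plus £392 of fixed cost; shutting down would lose the full £506.

Profit = -£114 at Q = 7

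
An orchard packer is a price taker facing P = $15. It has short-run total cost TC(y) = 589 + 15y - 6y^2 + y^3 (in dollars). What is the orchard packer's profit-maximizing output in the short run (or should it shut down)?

Strip out fixed cost: VC = 15y - 6y^2 + y^3. Then AVC = 15 - 6y + y^2 and MC = 15 - 12y + 3y^2.
The AVC parabola has its vertex at y = 6/2 = 3, where AVC = 15 - 6·3 + 3^2 = $6.
P = $15 exceeds min AVC = $6, so the firm stays open.
Set P = MC: 15 = 15 - 12y + 3y^2 → -12y + 3y^2 = 0. The roots are y = 0 and y = 4; the profit-maximizing output is on the rising part of MC, so y* = 4.
Check: AVC at y = 4 is $7 ≤ P, so revenue covers variable cost.
Profit = P·y − TC = 15·4 − 617 = -$557, a loss, but smaller than the $589 fixed cost the firm would lose by shutting down.

Produce at y = 4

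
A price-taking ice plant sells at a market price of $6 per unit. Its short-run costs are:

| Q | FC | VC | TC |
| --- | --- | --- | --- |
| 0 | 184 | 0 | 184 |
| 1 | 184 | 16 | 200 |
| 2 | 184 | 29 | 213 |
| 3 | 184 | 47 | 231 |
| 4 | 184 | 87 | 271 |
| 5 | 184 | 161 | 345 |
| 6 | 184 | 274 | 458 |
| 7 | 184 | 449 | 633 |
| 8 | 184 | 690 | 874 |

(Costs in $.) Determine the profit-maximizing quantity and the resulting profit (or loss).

Q = 0 (shut down); profit = -$184

Profit at each row (π = 6Q − TC): Q=0: -184; Q=1: -194; Q=2: -201; Q=3: -213; Q=4: -247; Q=5: -315; Q=6: -422; Q=7: -591; Q=8: -826.
Profit is highest at Q = 0. Equivalently, the lowest AVC in the table is 29/2 ≈ $14.50 at Q = 2, and P = $6 falls below it — price never covers variable cost, so the firm shuts down and loses only its fixed cost.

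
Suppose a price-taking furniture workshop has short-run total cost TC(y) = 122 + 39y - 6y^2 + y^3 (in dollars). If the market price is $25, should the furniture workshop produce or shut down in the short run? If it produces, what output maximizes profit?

Shut down

Variable cost is VC = 39y - 6y^2 + y^3, so AVC = VC/y = 39 - 6y + y^2 and MC = dTC/dy = 39 - 12y + 3y^2.
The AVC parabola has its vertex at y = 6/2 = 3, where AVC = 39 - 6·3 + 3^2 = $30.
P = $25 lies below min AVC = $30; no output level covers variable cost.
Shutting down limits the loss to fixed cost, $122.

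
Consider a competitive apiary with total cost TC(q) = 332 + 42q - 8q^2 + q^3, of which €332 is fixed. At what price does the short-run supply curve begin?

The firm shuts down when price falls below the minimum of average variable cost. AVC = VC/q = 42 - 8q + q^2.
dAVC/dq = -8 + 2q = 0 gives q = 4. min AVC = 42 - 8·4 + 4^2 = 26.
The firm shuts down for any P below €26.

€26 per unit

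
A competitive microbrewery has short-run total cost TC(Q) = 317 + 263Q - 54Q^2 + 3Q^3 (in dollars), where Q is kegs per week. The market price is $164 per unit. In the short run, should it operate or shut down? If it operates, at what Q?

Produce at Q = 11

Strip out fixed cost: VC = 263Q - 54Q^2 + 3Q^3. Then AVC = 263 - 54Q + 3Q^2 and MC = 263 - 108Q + 9Q^2.
AVC is minimized where dAVC/dQ = -54 + 6Q = 0, at Q = 9; min AVC = 263 - 54·9 + 3·9^2 = $20.
Since P = $164 ≥ min AVC = $20, price covers variable cost and the firm should produce.
Set P = MC: 164 = 263 - 108Q + 9Q^2 → 99 - 108Q + 9Q^2 = 0. The roots are Q = 1 and Q = 11; the profit-maximizing output is on the rising part of MC, so Q* = 11.
Check: AVC at Q = 11 is $32 ≤ P, so revenue covers variable cost.
Profit = P·Q − TC = 164·11 − 669 = $1135.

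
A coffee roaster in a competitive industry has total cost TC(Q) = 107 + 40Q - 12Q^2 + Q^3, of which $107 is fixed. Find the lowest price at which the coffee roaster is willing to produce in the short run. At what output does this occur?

The shutdown price is the minimum of AVC. VC = 40Q - 12Q^2 + Q^3, so AVC = 40 - 12Q + Q^2.
dAVC/dQ = -12 + 2Q = 0 gives Q = 6. min AVC = 40 - 12·6 + 6^2 = 4.
So the shutdown price is $4.

$4 per unit, at Q = 6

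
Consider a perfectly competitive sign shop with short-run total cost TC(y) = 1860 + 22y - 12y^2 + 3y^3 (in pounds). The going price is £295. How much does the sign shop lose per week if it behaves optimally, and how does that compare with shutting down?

Profit = -£390 at y = 7

AVC = 22 - 12y + 3y^2 has its minimum £10 at y = 2; price £295 clears that bar, so the firm operates.
MC = 22 - 24y + 9y^2. Setting P = MC and taking the root on the rising branch gives y* = 7.
TR = 295·7 = 2065. TC = 1860 + 595 = 2455. Profit = 2065 − 2455 = -£390.
That loss of £390 beats the £1860 the firm would lose by shutting down; producing recovers £1470 of fixed cost.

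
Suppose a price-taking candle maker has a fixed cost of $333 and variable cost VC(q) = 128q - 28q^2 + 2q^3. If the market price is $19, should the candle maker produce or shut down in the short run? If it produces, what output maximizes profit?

Shut down

Variable cost is VC = 128q - 28q^2 + 2q^3, so AVC = VC/q = 128 - 28q + 2q^2 and MC = dTC/dq = 128 - 56q + 6q^2.
AVC is minimized where dAVC/dq = -28 + 4q = 0, at q = 7; min AVC = 128 - 28·7 + 2·7^2 = $30.
With P < min AVC ($19 < $30), every unit sold adds to the loss.
The firm minimizes its loss by shutting down and losing only its fixed cost of $333.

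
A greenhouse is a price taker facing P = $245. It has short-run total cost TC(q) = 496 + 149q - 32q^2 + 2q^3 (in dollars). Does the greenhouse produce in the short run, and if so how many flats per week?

Produce at q = 12

Strip out fixed cost: VC = 149q - 32q^2 + 2q^3. Then AVC = 149 - 32q + 2q^2 and MC = 149 - 64q + 6q^2.
The AVC parabola has its vertex at q = 32/4 = 8, where AVC = 149 - 32·8 + 2·8^2 = $21.
Since P = $245 ≥ min AVC = $21, price covers variable cost and the firm should produce.
Set P = MC: 245 = 149 - 64q + 6q^2 → -96 - 64q + 6q^2 = 0. The roots are q = -4/3 and q = 12; the profit-maximizing output is on the rising part of MC, so q* = 12.
Check: AVC at q = 12 is $53 ≤ P, so revenue covers variable cost.
Profit = P·q − TC = 245·12 − 1132 = $1808.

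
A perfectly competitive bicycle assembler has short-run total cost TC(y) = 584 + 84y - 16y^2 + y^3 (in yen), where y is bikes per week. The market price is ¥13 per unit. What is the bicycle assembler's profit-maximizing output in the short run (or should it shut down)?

Shut down

From TC, MC = TC'(y) = 84 - 32y + 3y^2 and AVC = VC/y = 84 - 16y + y^2.
AVC is minimized where dAVC/dy = -16 + 2y = 0, at y = 8; min AVC = 84 - 16·8 + 8^2 = ¥20.
Since P = ¥13 < min AVC = ¥20, price fails to cover variable cost at any output.
Best response: produce nothing and absorb the ¥584 fixed cost.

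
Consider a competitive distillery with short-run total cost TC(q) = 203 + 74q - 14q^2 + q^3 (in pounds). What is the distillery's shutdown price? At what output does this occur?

The firm shuts down when price falls below the minimum of average variable cost. AVC = VC/q = 74 - 14q + q^2.
At the minimum of AVC, MC = AVC. MC = 74 - 28q + 3q^2; setting MC = AVC gives 2q^2 - 14q = 0, so q = 7. min AVC = 25.
So the shutdown price is £25.

£25 per unit, at q = 7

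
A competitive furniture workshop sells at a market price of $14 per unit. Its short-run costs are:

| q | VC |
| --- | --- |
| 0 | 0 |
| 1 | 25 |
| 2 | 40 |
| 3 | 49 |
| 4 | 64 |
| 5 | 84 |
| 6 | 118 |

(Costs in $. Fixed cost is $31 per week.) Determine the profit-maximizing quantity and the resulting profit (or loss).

Profit at each row (π = 14q − TC): q=0: -31; q=1: -42; q=2: -43; q=3: -38; q=4: -39; q=5: -45; q=6: -65.
Profit is highest at q = 0. Equivalently, the lowest AVC in the table is 64/4 ≈ $16 at q = 4, and P = $14 falls below it — price never covers variable cost, so the firm shuts down and loses only its fixed cost.

q = 0 (shut down); profit = -$31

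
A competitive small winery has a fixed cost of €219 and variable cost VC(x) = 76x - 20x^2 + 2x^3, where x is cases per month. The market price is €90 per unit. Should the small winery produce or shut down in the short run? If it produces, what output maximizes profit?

Strip out fixed cost: VC = 76x - 20x^2 + 2x^3. Then AVC = 76 - 20x + 2x^2 and MC = 76 - 40x + 6x^2.
AVC is minimized where dAVC/dx = -20 + 4x = 0, at x = 5; min AVC = 76 - 20·5 + 2·5^2 = €26.
Because €90 ≥ €26, revenue can cover variable cost; the firm operates.
Set P = MC: 90 = 76 - 40x + 6x^2 → -14 - 40x + 6x^2 = 0. The roots are x = -1/3 and x = 7; the profit-maximizing output is on the rising part of MC, so x* = 7.
Check: AVC at x = 7 is €34 ≤ P, so revenue covers variable cost.
Profit = P·x − TC = 90·7 − 457 = €173.

Produce at x = 7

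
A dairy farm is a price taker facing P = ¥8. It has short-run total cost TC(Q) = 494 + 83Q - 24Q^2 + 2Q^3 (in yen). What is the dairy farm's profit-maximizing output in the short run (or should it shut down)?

Strip out fixed cost: VC = 83Q - 24Q^2 + 2Q^3. Then AVC = 83 - 24Q + 2Q^2 and MC = 83 - 48Q + 6Q^2.
AVC is minimized where dAVC/dQ = -24 + 4Q = 0, at Q = 6; min AVC = 83 - 24·6 + 2·6^2 = ¥11.
Since P = ¥8 < min AVC = ¥11, price fails to cover variable cost at any output.
The firm minimizes its loss by shutting down and losing only its fixed cost of ¥494.

Shut down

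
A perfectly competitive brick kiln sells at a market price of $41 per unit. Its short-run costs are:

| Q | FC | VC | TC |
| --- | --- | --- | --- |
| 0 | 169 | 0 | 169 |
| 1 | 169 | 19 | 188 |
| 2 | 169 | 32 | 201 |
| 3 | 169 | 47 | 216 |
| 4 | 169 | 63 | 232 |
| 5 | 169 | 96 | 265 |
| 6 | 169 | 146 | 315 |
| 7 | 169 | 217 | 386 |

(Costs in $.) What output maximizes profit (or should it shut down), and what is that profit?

Tabulate TR − TC: Q=0: -169; Q=1: -147; Q=2: -119; Q=3: -93; Q=4: -68; Q=5: -60; Q=6: -69; Q=7: -99.
Profit is maximized at Q = 5. AVC there is 96/5 = $19.20 ≤ P, so producing beats shutting down (which would give -$169).

Q = 5; profit = -$60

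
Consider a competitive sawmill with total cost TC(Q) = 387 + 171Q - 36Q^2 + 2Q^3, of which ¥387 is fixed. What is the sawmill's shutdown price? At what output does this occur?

¥9 per unit, at Q = 9

Short-run supply begins at min AVC. From VC = 171Q - 36Q^2 + 2Q^3, AVC = 171 - 36Q + 2Q^2.
dAVC/dQ = -36 + 4Q = 0 gives Q = 9. min AVC = 171 - 36·9 + 2·9^2 = 9.
So the shutdown price is ¥9.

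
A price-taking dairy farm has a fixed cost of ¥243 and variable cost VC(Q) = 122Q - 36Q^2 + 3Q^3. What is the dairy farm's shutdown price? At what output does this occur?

Short-run supply begins at min AVC. From VC = 122Q - 36Q^2 + 3Q^3, AVC = 122 - 36Q + 3Q^2.
At the minimum of AVC, MC = AVC. MC = 122 - 72Q + 9Q^2; setting MC = AVC gives 6Q^2 - 36Q = 0, so Q = 6. min AVC = 14.
For P < ¥14 the firm produces nothing.

¥14 per unit, at Q = 6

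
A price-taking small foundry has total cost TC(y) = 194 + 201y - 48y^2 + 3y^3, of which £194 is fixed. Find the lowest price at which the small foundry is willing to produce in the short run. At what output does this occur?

The firm shuts down when price falls below the minimum of average variable cost. AVC = VC/y = 201 - 48y + 3y^2.
At the minimum of AVC, MC = AVC. MC = 201 - 96y + 9y^2; setting MC = AVC gives 6y^2 - 48y = 0, so y = 8. min AVC = 9.
So the shutdown price is £9.

£9 per unit, at y = 8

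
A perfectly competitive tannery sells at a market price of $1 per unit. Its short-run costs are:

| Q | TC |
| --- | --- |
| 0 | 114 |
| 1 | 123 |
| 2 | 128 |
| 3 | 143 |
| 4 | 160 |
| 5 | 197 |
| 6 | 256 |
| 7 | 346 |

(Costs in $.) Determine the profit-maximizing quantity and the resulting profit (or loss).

Compute π = P·Q − TC at each output: Q=0: -114; Q=1: -122; Q=2: -126; Q=3: -140; Q=4: -156; Q=5: -192; Q=6: -250; Q=7: -339.
Profit is highest at Q = 0. Equivalently, the lowest AVC in the table is 14/2 ≈ $7 at Q = 2, and P = $1 falls below it — price never covers variable cost, so the firm shuts down and loses only its fixed cost.

Q = 0 (shut down); profit = -$114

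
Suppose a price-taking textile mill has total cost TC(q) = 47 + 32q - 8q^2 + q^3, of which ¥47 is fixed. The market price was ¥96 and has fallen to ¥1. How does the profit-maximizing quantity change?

MC = 32 - 16q + 3q^2; the shutdown threshold is min AVC = ¥16 (at q = 4).
With P = ¥96 above the shutdown price, P = MC gives q = 8.
At P = ¥1 < min AVC = ¥16, price no longer covers variable cost at any output, so the firm shuts down: q = 0.

Output falls from 8 to 0 (the firm shuts down)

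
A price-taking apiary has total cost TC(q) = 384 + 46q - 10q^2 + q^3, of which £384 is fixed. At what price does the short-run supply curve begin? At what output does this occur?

£21 per unit, at q = 5

The shutdown price is the minimum of AVC. VC = 46q - 10q^2 + q^3, so AVC = 46 - 10q + q^2.
dAVC/dq = -10 + 2q = 0 gives q = 5. min AVC = 46 - 10·5 + 5^2 = 21.
The firm shuts down for any P below £21.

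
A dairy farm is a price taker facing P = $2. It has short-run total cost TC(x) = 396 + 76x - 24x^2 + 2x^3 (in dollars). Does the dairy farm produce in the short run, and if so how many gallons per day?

Shut down

From TC, MC = TC'(x) = 76 - 48x + 6x^2 and AVC = VC/x = 76 - 24x + 2x^2.
AVC is minimized where dAVC/dx = -24 + 4x = 0, at x = 6; min AVC = 76 - 24·6 + 2·6^2 = $4.
P = $2 lies below min AVC = $4; no output level covers variable cost.
Best response: produce nothing and absorb the $396 fixed cost.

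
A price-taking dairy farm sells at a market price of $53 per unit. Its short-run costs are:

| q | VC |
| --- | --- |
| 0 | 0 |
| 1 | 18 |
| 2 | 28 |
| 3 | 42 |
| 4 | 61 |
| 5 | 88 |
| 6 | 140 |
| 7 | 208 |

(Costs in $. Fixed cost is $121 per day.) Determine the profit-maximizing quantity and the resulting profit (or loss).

q = 6; profit = $57

Compute π = P·q − TC at each output: q=0: -121; q=1: -86; q=2: -43; q=3: -4; q=4: 30; q=5: 56; q=6: 57; q=7: 42.
Profit is maximized at q = 6. AVC there is 140/6 = $23.33 ≤ P, so producing beats shutting down (which would give -$121).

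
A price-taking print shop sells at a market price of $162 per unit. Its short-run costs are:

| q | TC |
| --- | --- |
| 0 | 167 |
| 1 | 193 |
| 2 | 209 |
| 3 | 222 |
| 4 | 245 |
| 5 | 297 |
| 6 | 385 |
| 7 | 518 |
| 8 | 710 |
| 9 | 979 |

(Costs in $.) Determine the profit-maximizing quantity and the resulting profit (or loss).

Tabulate TR − TC: q=0: -167; q=1: -31; q=2: 115; q=3: 264; q=4: 403; q=5: 513; q=6: 587; q=7: 616; q=8: 586; q=9: 479.
Profit is maximized at q = 7. AVC there is 351/7 = $50.14 ≤ P, so producing beats shutting down (which would give -$167).

q = 7; profit = $616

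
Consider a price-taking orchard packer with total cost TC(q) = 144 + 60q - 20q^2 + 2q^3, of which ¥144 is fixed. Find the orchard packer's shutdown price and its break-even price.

Shutdown price = ¥10; break-even price = ¥36

Shutdown price = min AVC. AVC = 60 - 20q + 2q^2, with vertex at q = 5 and minimum ¥10.
ATC = 144/q + 60 - 20q + 2q^2. Setting dATC/dq = −144/q^2 − 20 + 4q = 0 gives q = 6 (since 4·6^3 − 20·6^2 = 144).
min ATC = 144/6 + 60 − 20·6 + 2·6^2 = ¥36. That is the break-even price.
For ¥10 ≤ P < ¥36 the firm produces at a loss; below ¥10 it shuts down.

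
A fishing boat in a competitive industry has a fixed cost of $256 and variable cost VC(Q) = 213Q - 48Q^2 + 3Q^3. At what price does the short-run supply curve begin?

$21 per unit

Short-run supply begins at min AVC. From VC = 213Q - 48Q^2 + 3Q^3, AVC = 213 - 48Q + 3Q^2.
dAVC/dQ = -48 + 6Q = 0 gives Q = 8. min AVC = 213 - 48·8 + 3·8^2 = 21.
So the shutdown price is $21.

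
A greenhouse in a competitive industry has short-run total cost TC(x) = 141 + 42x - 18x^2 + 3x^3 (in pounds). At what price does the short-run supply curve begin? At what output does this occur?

The firm shuts down when price falls below the minimum of average variable cost. AVC = VC/x = 42 - 18x + 3x^2.
At the minimum of AVC, MC = AVC. MC = 42 - 36x + 9x^2; setting MC = AVC gives 6x^2 - 18x = 0, so x = 3. min AVC = 15.
The firm shuts down for any P below £15.

£15 per unit, at x = 3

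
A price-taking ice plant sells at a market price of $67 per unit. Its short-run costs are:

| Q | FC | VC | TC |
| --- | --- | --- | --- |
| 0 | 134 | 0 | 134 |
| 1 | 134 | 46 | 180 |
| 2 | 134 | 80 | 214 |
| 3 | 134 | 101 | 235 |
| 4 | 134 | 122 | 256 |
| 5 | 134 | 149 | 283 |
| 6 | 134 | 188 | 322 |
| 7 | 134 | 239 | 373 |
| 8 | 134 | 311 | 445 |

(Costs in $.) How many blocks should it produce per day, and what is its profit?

Q = 7; profit = $96

Compute π = P·Q − TC at each output: Q=0: -134; Q=1: -113; Q=2: -80; Q=3: -34; Q=4: 12; Q=5: 52; Q=6: 80; Q=7: 96; Q=8: 91.
Profit is maximized at Q = 7. AVC there is 239/7 = $34.14 ≤ P, so producing beats shutting down (which would give -$134).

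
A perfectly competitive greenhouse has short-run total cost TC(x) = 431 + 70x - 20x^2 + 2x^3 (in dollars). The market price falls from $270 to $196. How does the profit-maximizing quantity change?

AVC = 70 - 20x + 2x^2, minimized at x = 5 where min AVC = $20. MC = 70 - 40x + 6x^2.
At P = $270 ≥ min AVC, set P = MC on the rising branch: x = 10.
At P = $196 ≥ min AVC, set P = MC: x = 9. The firm stays open but cuts output.

Output falls from 10 to 9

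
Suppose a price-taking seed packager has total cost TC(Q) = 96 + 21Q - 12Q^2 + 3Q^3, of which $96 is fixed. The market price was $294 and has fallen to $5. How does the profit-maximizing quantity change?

Output falls from 7 to 0 (the firm shuts down)

MC = 21 - 24Q + 9Q^2; the shutdown threshold is min AVC = $9 (at Q = 2).
With P = $294 above the shutdown price, P = MC gives Q = 7.
At P = $5 < min AVC = $9, price no longer covers variable cost at any output, so the firm shuts down: Q = 0.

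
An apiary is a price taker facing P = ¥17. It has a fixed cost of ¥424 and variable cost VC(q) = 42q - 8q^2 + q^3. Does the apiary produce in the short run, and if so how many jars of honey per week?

Variable cost is VC = 42q - 8q^2 + q^3, so AVC = VC/q = 42 - 8q + q^2 and MC = dTC/dq = 42 - 16q + 3q^2.
AVC hits its minimum where MC = AVC, at q = 4, giving min AVC = 42 - 8·4 + 4^2 = ¥26.
P = ¥17 lies below min AVC = ¥26; no output level covers variable cost.
The firm minimizes its loss by shutting down and losing only its fixed cost of ¥424.

Shut down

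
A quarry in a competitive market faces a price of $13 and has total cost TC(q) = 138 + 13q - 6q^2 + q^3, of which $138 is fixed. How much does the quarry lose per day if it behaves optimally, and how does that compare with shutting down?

Profit = -$106 at q = 4

AVC = 13 - 6q + q^2; min AVC = $4 at q = 3. Since P = $13 ≥ min AVC, the firm produces.
With MC = 13 - 12q + 3q^2, P = MC on the upward-sloping part at q* = 4.
TR = 13·4 = 52. TC = 138 + 20 = 158. Profit = 52 − 158 = -$106.
Shutting down would mean losing the fixed cost of $138, so operating at a loss of $106 is better by $32.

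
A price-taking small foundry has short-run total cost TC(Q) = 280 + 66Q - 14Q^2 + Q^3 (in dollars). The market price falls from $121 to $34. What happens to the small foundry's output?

Output falls from 11 to 8

MC = 66 - 28Q + 3Q^2; the shutdown threshold is min AVC = $17 (at Q = 7).
With P = $121 above the shutdown price, P = MC gives Q = 11.
At P = $34 ≥ min AVC, set P = MC: Q = 8. The firm stays open but cuts output.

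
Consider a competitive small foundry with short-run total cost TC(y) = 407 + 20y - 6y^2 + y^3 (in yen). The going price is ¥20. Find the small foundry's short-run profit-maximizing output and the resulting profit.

Profit = -¥375 at y = 4

AVC = 20 - 6y + y^2 has its minimum ¥11 at y = 3; price ¥20 clears that bar, so the firm operates.
With MC = 20 - 12y + 3y^2, P = MC on the upward-sloping part at y* = 4.
TR = 20·4 = 80. TC = 407 + 48 = 455. Profit = 80 − 455 = -¥375.
Shutting down would mean losing the fixed cost of ¥407, so operating at a loss of ¥375 is better by ¥32.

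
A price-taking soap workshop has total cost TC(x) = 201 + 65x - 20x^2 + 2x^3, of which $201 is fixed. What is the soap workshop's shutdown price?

The firm shuts down when price falls below the minimum of average variable cost. AVC = VC/x = 65 - 20x + 2x^2.
dAVC/dx = -20 + 4x = 0 gives x = 5. min AVC = 65 - 20·5 + 2·5^2 = 15.
The firm shuts down for any P below $15.

$15 per unit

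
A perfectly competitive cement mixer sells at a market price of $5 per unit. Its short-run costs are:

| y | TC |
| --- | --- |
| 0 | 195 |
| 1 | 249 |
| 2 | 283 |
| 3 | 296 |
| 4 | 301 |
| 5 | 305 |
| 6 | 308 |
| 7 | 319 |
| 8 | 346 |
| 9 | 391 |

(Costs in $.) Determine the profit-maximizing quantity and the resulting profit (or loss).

y = 0 (shut down); profit = -$195

Compute π = P·y − TC at each output: y=0: -195; y=1: -244; y=2: -273; y=3: -281; y=4: -281; y=5: -280; y=6: -278; y=7: -284; y=8: -306; y=9: -346.
Profit is highest at y = 0. Equivalently, the lowest AVC in the table is 124/7 ≈ $17.71 at y = 7, and P = $5 falls below it — price never covers variable cost, so the firm shuts down and loses only its fixed cost.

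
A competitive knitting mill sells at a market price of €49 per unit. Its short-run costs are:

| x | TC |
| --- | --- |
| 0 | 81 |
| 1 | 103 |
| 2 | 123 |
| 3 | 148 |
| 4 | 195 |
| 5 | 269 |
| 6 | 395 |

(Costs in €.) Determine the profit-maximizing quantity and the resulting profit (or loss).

x = 4; profit = €1

Profit at each row (π = 49x − TC): x=0: -81; x=1: -54; x=2: -25; x=3: -1; x=4: 1; x=5: -24; x=6: -101.
Profit is maximized at x = 4. AVC there is 114/4 = €28.50 ≤ P, so producing beats shutting down (which would give -€81).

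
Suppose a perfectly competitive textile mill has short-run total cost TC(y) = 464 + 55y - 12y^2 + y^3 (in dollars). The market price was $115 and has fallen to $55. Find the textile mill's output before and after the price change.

Output falls from 10 to 8

MC = 55 - 24y + 3y^2; the shutdown threshold is min AVC = $19 (at y = 6).
With P = $115 above the shutdown price, P = MC gives y = 10.
At P = $55 ≥ min AVC, set P = MC: y = 8. The firm stays open but cuts output.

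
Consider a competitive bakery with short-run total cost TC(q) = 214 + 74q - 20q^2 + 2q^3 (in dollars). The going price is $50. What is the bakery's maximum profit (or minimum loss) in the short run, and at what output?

AVC = 74 - 20q + 2q^2; min AVC = $24 at q = 5. Since P = $50 ≥ min AVC, the firm produces.
MC = 74 - 40q + 6q^2. Setting P = MC and taking the root on the rising branch gives q* = 6.
TR = 50·6 = 300. TC = 214 + 156 = 370. Profit = 300 − 370 = -$70.
Shutting down would mean losing the fixed cost of $214, so operating at a loss of $70 is better by $144.

Profit = -$70 at q = 6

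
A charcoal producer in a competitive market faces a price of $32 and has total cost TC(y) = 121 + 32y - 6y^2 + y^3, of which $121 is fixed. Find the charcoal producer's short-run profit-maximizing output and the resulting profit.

AVC = 32 - 6y + y^2; min AVC = $23 at y = 3. Since P = $32 ≥ min AVC, the firm produces.
With MC = 32 - 12y + 3y^2, P = MC on the upward-sloping part at y* = 4.
TR = 32·4 = 128. TC = 121 + 96 = 217. Profit = 128 − 217 = -$89.
Shutting down would mean losing the fixed cost of $121, so operating at a loss of $89 is better by $32.

Profit = -$89 at y = 4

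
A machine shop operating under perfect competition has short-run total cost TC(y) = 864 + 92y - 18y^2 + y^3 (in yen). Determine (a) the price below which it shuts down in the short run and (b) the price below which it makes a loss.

AVC = 92 - 18y + y^2; minimized at y = 9, giving min AVC = ¥11. That is the shutdown price.
ATC = 864/y + 92 - 18y + y^2. Setting dATC/dy = −864/y^2 − 18 + 2y = 0 gives y = 12 (since 2·12^3 − 18·12^2 = 864).
min ATC = 864/12 + 92 − 18·12 + 12^2 = ¥92. That is the break-even price.
For ¥11 ≤ P < ¥92 the firm produces at a loss; below ¥11 it shuts down.

Shutdown price = ¥11; break-even price = ¥92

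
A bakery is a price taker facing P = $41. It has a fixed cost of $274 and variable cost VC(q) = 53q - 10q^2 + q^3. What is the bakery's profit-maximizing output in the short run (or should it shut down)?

Produce at q = 6

From TC, MC = TC'(q) = 53 - 20q + 3q^2 and AVC = VC/q = 53 - 10q + q^2.
The AVC parabola has its vertex at q = 10/2 = 5, where AVC = 53 - 10·5 + 5^2 = $28.
Because $41 ≥ $28, revenue can cover variable cost; the firm operates.
Solving P = MC: 12 - 20q + 3q^2 = 0 ⇒ q = 2/3 or 6. On the upward-sloping branch, q* = 6.
Check: AVC at q = 6 is $29 ≤ P, so revenue covers variable cost.
Profit = P·q − TC = 41·6 − 448 = -$202, a loss, but smaller than the $274 fixed cost the firm would lose by shutting down.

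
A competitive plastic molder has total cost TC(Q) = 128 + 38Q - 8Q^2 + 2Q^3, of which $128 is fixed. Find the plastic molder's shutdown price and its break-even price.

AVC = 38 - 8Q + 2Q^2; minimized at Q = 2, giving min AVC = $30. That is the shutdown price.
ATC = 128/Q + 38 - 8Q + 2Q^2. Setting dATC/dQ = −128/Q^2 − 8 + 4Q = 0 gives Q = 4 (since 4·4^3 − 8·4^2 = 128).
min ATC = 128/4 + 38 − 8·4 + 2·4^2 = $70. That is the break-even price.
Between these two prices the firm operates at a loss; above $70 it earns a profit.

Shutdown price = $30; break-even price = $70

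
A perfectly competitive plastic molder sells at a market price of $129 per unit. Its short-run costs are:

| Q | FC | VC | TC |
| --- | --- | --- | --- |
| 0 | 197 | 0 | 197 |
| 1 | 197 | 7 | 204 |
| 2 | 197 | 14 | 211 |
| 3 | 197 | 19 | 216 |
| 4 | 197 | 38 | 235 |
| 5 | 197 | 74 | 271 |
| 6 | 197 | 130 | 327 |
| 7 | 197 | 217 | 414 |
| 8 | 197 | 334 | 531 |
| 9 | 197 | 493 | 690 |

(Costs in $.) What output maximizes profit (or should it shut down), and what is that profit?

Q = 8; profit = $501

Compute π = P·Q − TC at each output: Q=0: -197; Q=1: -75; Q=2: 47; Q=3: 171; Q=4: 281; Q=5: 374; Q=6: 447; Q=7: 489; Q=8: 501; Q=9: 471.
Profit is maximized at Q = 8. AVC there is 334/8 = $41.75 ≤ P, so producing beats shutting down (which would give -$197).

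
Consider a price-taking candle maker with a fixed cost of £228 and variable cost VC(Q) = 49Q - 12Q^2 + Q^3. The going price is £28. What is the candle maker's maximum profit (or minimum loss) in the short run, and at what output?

Profit = -£130 at Q = 7

AVC = 49 - 12Q + Q^2; min AVC = £13 at Q = 6. Since P = £28 ≥ min AVC, the firm produces.
With MC = 49 - 24Q + 3Q^2, P = MC on the upward-sloping part at Q* = 7.
TR = 28·7 = 196. TC = 228 + 98 = 326. Profit = 196 − 326 = -£130.
Shutting down would mean losing the fixed cost of £228, so operating at a loss of £130 is better by £98.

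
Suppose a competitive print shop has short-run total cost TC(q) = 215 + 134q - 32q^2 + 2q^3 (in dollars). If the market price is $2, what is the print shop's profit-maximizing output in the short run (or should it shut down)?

From TC, MC = TC'(q) = 134 - 64q + 6q^2 and AVC = VC/q = 134 - 32q + 2q^2.
The AVC parabola has its vertex at q = 32/4 = 8, where AVC = 134 - 32·8 + 2·8^2 = $6.
P = $2 lies below min AVC = $6; no output level covers variable cost.
Best response: produce nothing and absorb the $215 fixed cost.

Shut down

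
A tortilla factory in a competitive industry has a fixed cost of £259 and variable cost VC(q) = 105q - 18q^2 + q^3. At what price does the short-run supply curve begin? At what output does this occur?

£24 per unit, at q = 9

The shutdown price is the minimum of AVC. VC = 105q - 18q^2 + q^3, so AVC = 105 - 18q + q^2.
dAVC/dq = -18 + 2q = 0 gives q = 9. min AVC = 105 - 18·9 + 9^2 = 24.
The firm shuts down for any P below £24.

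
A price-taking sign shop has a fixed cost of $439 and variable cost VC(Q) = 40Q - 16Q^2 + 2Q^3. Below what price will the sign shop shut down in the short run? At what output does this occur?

The shutdown price is the minimum of AVC. VC = 40Q - 16Q^2 + 2Q^3, so AVC = 40 - 16Q + 2Q^2.
At the minimum of AVC, MC = AVC. MC = 40 - 32Q + 6Q^2; setting MC = AVC gives 4Q^2 - 16Q = 0, so Q = 4. min AVC = 8.
For P < $8 the firm produces nothing.

$8 per unit, at Q = 4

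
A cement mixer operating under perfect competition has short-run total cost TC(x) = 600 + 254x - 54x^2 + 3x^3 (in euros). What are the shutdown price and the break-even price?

Shutdown price = min AVC. AVC = 254 - 54x + 3x^2, with vertex at x = 9 and minimum €11.
ATC = 600/x + 254 - 54x + 3x^2. Setting dATC/dx = −600/x^2 − 54 + 6x = 0 gives x = 10 (since 6·10^3 − 54·10^2 = 600).
min ATC = 600/10 + 254 − 54·10 + 3·10^2 = €74. That is the break-even price.
Between these two prices the firm operates at a loss; above €74 it earns a profit.

Shutdown price = €11; break-even price = €74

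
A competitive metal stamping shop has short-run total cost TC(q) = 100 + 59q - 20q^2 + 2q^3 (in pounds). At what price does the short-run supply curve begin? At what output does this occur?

The shutdown price is the minimum of AVC. VC = 59q - 20q^2 + 2q^3, so AVC = 59 - 20q + 2q^2.
dAVC/dq = -20 + 4q = 0 gives q = 5. min AVC = 59 - 20·5 + 2·5^2 = 9.
For P < £9 the firm produces nothing.

£9 per unit, at q = 5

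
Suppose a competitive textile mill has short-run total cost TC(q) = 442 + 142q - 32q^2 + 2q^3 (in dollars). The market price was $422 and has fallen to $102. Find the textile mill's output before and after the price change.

MC = 142 - 64q + 6q^2; the shutdown threshold is min AVC = $14 (at q = 8).
At P = $422 ≥ min AVC, set P = MC on the rising branch: q = 14.
At P = $102 ≥ min AVC, set P = MC: q = 10. The firm stays open but cuts output.

Output falls from 14 to 10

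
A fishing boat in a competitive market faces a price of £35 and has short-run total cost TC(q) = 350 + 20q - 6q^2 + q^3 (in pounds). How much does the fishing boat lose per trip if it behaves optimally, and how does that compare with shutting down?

AVC = 20 - 6q + q^2 has its minimum £11 at q = 3; price £35 clears that bar, so the firm operates.
With MC = 20 - 12q + 3q^2, P = MC on the upward-sloping part at q* = 5.
TR = 35·5 = 175. TC = 350 + 75 = 425. Profit = 175 − 425 = -£250.
That loss of £250 beats the £350 the firm would lose by shutting down; producing recovers £100 of fixed cost.

Profit = -£250 at q = 5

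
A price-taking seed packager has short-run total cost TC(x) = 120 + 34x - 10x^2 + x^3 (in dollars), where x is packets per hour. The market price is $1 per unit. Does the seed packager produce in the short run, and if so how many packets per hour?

From TC, MC = TC'(x) = 34 - 20x + 3x^2 and AVC = VC/x = 34 - 10x + x^2.
The AVC parabola has its vertex at x = 10/2 = 5, where AVC = 34 - 10·5 + 5^2 = $9.
With P < min AVC ($1 < $9), every unit sold adds to the loss.
The firm minimizes its loss by shutting down and losing only its fixed cost of $120.

Shut down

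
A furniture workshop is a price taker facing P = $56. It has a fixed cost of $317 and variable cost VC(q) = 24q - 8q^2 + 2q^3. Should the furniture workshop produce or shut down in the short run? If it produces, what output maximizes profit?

Produce at q = 4

Variable cost is VC = 24q - 8q^2 + 2q^3, so AVC = VC/q = 24 - 8q + 2q^2 and MC = dTC/dq = 24 - 16q + 6q^2.
AVC is minimized where dAVC/dq = -8 + 4q = 0, at q = 2; min AVC = 24 - 8·2 + 2·2^2 = $16.
P = $56 exceeds min AVC = $16, so the firm stays open.
Solving P = MC: -32 - 16q + 6q^2 = 0 ⇒ q = -4/3 or 4. On the upward-sloping branch, q* = 4.
Check: AVC at q = 4 is $24 ≤ P, so revenue covers variable cost.
Profit = P·q − TC = 56·4 − 413 = -$189, a loss, but smaller than the $317 fixed cost the firm would lose by shutting down.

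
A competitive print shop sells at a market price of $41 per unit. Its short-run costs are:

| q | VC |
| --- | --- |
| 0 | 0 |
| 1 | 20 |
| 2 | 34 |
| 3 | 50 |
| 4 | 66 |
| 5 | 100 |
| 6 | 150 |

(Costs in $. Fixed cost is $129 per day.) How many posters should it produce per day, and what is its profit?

Profit at each row (π = 41q − TC): q=0: -129; q=1: -108; q=2: -81; q=3: -56; q=4: -31; q=5: -24; q=6: -33.
Profit is maximized at q = 5. AVC there is 100/5 = $20 ≤ P, so producing beats shutting down (which would give -$129).

q = 5; profit = -$24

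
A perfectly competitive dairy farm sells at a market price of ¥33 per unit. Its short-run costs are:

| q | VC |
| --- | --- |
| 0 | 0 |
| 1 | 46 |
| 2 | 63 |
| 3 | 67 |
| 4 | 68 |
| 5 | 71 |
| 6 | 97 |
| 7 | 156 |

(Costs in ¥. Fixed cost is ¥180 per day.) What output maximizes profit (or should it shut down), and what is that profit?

q = 6; profit = -¥79

Tabulate TR − TC: q=0: -180; q=1: -193; q=2: -177; q=3: -148; q=4: -116; q=5: -86; q=6: -79; q=7: -105.
Profit is maximized at q = 6. AVC there is 97/6 = ¥16.17 ≤ P, so producing beats shutting down (which would give -¥180).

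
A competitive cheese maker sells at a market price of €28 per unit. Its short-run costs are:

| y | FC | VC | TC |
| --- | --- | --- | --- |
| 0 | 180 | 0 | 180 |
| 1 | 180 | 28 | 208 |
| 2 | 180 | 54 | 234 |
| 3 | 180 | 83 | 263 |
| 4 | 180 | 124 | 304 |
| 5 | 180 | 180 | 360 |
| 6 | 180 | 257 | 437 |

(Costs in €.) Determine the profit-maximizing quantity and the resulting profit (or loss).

y = 2; profit = -€178

Compute π = P·y − TC at each output: y=0: -180; y=1: -180; y=2: -178; y=3: -179; y=4: -192; y=5: -220; y=6: -269.
Profit is maximized at y = 2. AVC there is 54/2 = €27 ≤ P, so producing beats shutting down (which would give -€180).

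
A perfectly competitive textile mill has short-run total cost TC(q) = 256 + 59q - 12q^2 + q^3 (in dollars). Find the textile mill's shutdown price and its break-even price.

Shutdown price = min AVC. AVC = 59 - 12q + q^2, with vertex at q = 6 and minimum $23.
ATC = 256/q + 59 - 12q + q^2. Setting dATC/dq = −256/q^2 − 12 + 2q = 0 gives q = 8 (since 2·8^3 − 12·8^2 = 256).
min ATC = 256/8 + 59 − 12·8 + 8^2 = $59. That is the break-even price.
Between these two prices the firm operates at a loss; above $59 it earns a profit.

Shutdown price = $23; break-even price = $59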